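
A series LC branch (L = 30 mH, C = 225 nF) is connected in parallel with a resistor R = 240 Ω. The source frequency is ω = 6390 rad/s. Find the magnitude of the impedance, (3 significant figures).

X_L = ωL = 192 Ω
X_C = 1/(ωC) = 696 Ω
Branch 1: Z₁ = R = 240 Ω
Branch 2 (series LC): Z₂ = j(X_L − X_C) = −j504 Ω
Parallel: Z = Z₁Z₂/(Z₁+Z₂), |Z| = 217 Ω, ∠Z = -25.5°

217 Ω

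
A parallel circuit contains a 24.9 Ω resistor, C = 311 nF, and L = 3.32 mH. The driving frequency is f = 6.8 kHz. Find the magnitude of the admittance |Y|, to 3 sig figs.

ω = 2πf = 42730 rad/s
X_L = ωL = 142 Ω
X_C = 1/(ωC) = 75.3 Ω
Parallel: admittances add. Y = 1/R + 1/(jωL) + jωC
Y = (0.0402 + j0.00624) S
|Y| = 0.0406 S → |Z| = 1/|Y| = 24.6 Ω, ∠Z = −∠Y = -8.83°

40.6 mS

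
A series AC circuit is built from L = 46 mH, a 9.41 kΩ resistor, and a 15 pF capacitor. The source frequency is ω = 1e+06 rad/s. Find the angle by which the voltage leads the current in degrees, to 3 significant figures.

-65.5°

X_L = ωL = 46000 Ω
X_C = 1/(ωC) = 66700 Ω
Net reactance X = X_L − X_C = -20700 Ω
Z = 9410 − j20700 Ω
|Z| = √(9410² + 20700²) = 22700 Ω
∠Z = arctan(-20700/9410) = -65.5°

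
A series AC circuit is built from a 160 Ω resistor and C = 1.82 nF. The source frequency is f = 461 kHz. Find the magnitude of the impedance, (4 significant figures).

ω = 2πf = 2.897e+06 rad/s
X_C = 1/(ωC) = 189.7 Ω
Z = 160.0 − j189.7 Ω
|Z| = √(160.0² + 189.7²) = 248.2 Ω

248.2 Ω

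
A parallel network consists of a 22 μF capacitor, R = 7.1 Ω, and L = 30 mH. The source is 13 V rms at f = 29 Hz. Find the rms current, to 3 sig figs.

ω = 2πf = 182.2 rad/s
X_L = ωL = 5.47 Ω
X_C = 1/(ωC) = 249 Ω
Parallel: admittances add. Y = 1/R + 1/(jωL) + jωC
Y = (0.141 − j0.179) S
|Y| = 0.228 S → |Z| = 1/|Y| = 4.39 Ω, ∠Z = −∠Y = 51.8°
I = V/|Z| = 13/4.39 = 2.96 A

2.96 A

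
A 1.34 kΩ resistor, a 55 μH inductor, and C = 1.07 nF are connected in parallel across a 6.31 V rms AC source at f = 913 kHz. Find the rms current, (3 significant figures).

19.3 mA

ω = 2πf = 5.737e+06 rad/s
X_L = ωL = 316 Ω
X_C = 1/(ωC) = 163 Ω
Parallel: admittances add. Y = 1/R + 1/(jωL) + jωC
Y = (0.000746 + j0.00297) S
|Y| = 0.00306 S → |Z| = 1/|Y| = 327 Ω, ∠Z = −∠Y = -75.9°
I = V/|Z| = 6.31/327 = 19.3 mA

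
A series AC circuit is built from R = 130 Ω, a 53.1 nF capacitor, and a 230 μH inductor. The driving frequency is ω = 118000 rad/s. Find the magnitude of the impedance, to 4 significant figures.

185.6 Ω

X_L = ωL = 27.14 Ω
X_C = 1/(ωC) = 159.6 Ω
Net reactance X = X_L − X_C = -132.5 Ω
Z = 130.0 − j132.5 Ω
|Z| = √(130.0² + 132.5²) = 185.6 Ω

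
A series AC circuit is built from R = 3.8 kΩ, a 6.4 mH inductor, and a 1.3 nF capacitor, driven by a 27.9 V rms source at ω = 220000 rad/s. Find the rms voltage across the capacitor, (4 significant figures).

22.50 V

X_L = ωL = 1408 Ω
X_C = 1/(ωC) = 3497 Ω
Net reactance X = X_L − X_C = -2089 Ω
Z = 3800 − j2089 Ω
|Z| = √(3800² + 2089²) = 4336 Ω
I = V/|Z| = 6.434 mA
V_C = I·|Z_C| = 0.006434 × 3497 = 22.50 V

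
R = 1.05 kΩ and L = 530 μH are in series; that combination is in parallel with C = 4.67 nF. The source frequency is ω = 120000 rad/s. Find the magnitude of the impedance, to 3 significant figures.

X_L = ωL = 63.6 Ω
X_C = 1/(ωC) = 1780 Ω
Branch 1 (R+jX_L): Z₁ = 1050 + j63.6 Ω, |Z₁| = 1050 Ω
Branch 2 (−jX_C): Z₂ = −j1780 Ω
Parallel: Z = Z₁Z₂/(Z₁+Z₂), |Z| = 931 Ω, ∠Z = -27.9°

931 Ω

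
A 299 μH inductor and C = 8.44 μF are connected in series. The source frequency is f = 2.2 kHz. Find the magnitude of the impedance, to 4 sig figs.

4.438 Ω

ω = 2πf = 13820 rad/s
X_L = ωL = 4.133 Ω
X_C = 1/(ωC) = 8.571 Ω
Net reactance X = X_L − X_C = -4.438 Ω
Z = − j4.438 Ω
|Z| = √(0² + 4.438²) = 4.438 Ω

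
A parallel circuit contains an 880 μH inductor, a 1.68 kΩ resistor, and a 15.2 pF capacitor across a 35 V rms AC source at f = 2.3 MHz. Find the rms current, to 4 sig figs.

ω = 2πf = 1.445e+07 rad/s
X_L = ωL = 12720 Ω
X_C = 1/(ωC) = 4552 Ω
Parallel: admittances add. Y = 1/R + 1/(jωL) + jωC
Y = (0.0005952 + j0.0001410) S
|Y| = 0.0006117 S → |Z| = 1/|Y| = 1635 Ω, ∠Z = −∠Y = -13.33°
I = V/|Z| = 35/1635 = 21.41 mA

21.41 mA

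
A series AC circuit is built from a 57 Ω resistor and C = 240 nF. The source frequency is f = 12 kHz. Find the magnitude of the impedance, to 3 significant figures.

ω = 2πf = 75400 rad/s
X_C = 1/(ωC) = 55.3 Ω
Z = 57.0 − j55.3 Ω
|Z| = √(57.0² + 55.3²) = 79.4 Ω

79.4 Ω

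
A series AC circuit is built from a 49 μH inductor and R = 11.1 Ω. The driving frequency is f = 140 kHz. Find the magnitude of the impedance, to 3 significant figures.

44.5 Ω

ω = 2πf = 879600 rad/s
X_L = ωL = 43.1 Ω
Z = 11.1 + j43.1 Ω
|Z| = √(11.1² + 43.1²) = 44.5 Ω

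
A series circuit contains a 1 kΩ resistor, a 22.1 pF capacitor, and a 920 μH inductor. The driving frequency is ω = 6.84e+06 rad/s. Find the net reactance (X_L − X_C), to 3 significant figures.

-323 Ω

X_L = ωL = 6290 Ω
X_C = 1/(ωC) = 6620 Ω
X = 6290 − 6620 = -323 Ω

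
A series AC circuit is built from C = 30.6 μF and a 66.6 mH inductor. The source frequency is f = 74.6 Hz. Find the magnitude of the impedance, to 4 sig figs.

ω = 2πf = 468.7 rad/s
X_L = ωL = 31.22 Ω
X_C = 1/(ωC) = 69.72 Ω
Net reactance X = X_L − X_C = -38.50 Ω
Z = − j38.50 Ω
|Z| = √(0² + 38.50²) = 38.50 Ω

38.50 Ω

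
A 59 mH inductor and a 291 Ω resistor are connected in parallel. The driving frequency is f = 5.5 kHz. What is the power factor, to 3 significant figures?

ω = 2πf = 34560 rad/s
X_L = ωL = 2040 Ω
Parallel: admittances add. Y = 1/R + 1/(jωL)
Y = (0.00344 − j0.000490) S
|Y| = 0.00347 S → |Z| = 1/|Y| = 288 Ω, ∠Z = −∠Y = 8.12°
cos φ = cos(8.12°) = 0.990

0.990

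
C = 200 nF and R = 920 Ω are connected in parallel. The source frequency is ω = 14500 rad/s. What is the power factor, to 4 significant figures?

X_C = 1/(ωC) = 344.8 Ω
Parallel: admittances add. Y = 1/R + jωC
Y = (0.001087 + j0.002900) S
|Y| = 0.003097 S → |Z| = 1/|Y| = 322.9 Ω, ∠Z = −∠Y = -69.45°
cos φ = cos(-69.45°) = 0.3510

0.3510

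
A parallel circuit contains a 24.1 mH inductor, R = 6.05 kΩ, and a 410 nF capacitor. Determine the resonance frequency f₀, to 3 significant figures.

1.60 kHz

ω₀ = 1/√(LC) = 1/√(0.0241 × 4.1e-07) = 10060 rad/s
f₀ = ω₀/(2π) = 1.60 kHz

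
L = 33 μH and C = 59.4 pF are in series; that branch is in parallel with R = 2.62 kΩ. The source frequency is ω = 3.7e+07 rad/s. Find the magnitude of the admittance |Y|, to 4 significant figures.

X_L = ωL = 1221 Ω
X_C = 1/(ωC) = 455.0 Ω
Branch 1: Z₁ = R = 2620 Ω
Branch 2 (series LC): Z₂ = j(X_L − X_C) = j766.0 Ω
Parallel: Z = Z₁Z₂/(Z₁+Z₂), |Z| = 735.2 Ω, ∠Z = 73.70°
|Y| = 1/|Z| = 1.360 mS

1.360 mS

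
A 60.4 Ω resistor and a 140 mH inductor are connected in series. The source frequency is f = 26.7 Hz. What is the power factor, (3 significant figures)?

ω = 2πf = 167.8 rad/s
X_L = ωL = 23.5 Ω
Z = 60.4 + j23.5 Ω
|Z| = √(60.4² + 23.5²) = 64.8 Ω
∠Z = arctan(23.5/60.4) = 21.2°
cos φ = cos(21.2°) = 0.932

0.932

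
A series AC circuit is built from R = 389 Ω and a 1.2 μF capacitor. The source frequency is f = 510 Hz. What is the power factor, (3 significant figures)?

0.831

ω = 2πf = 3204 rad/s
X_C = 1/(ωC) = 260 Ω
Z = 389 − j260 Ω
|Z| = √(389² + 260²) = 468 Ω
∠Z = arctan(-260/389) = -33.8°
cos φ = cos(-33.8°) = 0.831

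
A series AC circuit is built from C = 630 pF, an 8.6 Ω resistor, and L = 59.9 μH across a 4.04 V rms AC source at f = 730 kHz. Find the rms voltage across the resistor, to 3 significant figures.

0.484 V

ω = 2πf = 4.587e+06 rad/s
X_L = ωL = 275 Ω
X_C = 1/(ωC) = 346 Ω
Net reactance X = X_L − X_C = -71.3 Ω
Z = 8.60 − j71.3 Ω
|Z| = √(8.60² + 71.3²) = 71.8 Ω
I = V/|Z| = 56.2 mA
V_R = I·|Z_R| = 0.0562 × 8.60 = 0.484 V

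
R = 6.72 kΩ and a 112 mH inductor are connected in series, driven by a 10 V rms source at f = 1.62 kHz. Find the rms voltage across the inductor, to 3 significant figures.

ω = 2πf = 10180 rad/s
X_L = ωL = 1140 Ω
Z = 6720 + j1140 Ω
|Z| = √(6720² + 1140²) = 6820 Ω
I = V/|Z| = 1.47 mA
V_L = I·|Z_L| = 0.00147 × 1140 = 1.67 V

1.67 V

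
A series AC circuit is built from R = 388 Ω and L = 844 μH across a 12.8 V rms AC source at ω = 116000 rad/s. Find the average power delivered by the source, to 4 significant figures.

X_L = ωL = 97.90 Ω
Z = 388.0 + j97.90 Ω
|Z| = √(388.0² + 97.90²) = 400.2 Ω
∠Z = arctan(97.90/388.0) = 14.16°
I = V/|Z| = 31.99 mA
P = VI cos φ = 12.8 × 0.03199 × cos(14.16°) = 397.0 mW

397.0 mW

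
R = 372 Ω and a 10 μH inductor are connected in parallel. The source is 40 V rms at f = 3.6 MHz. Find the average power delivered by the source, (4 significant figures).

4.301 W

ω = 2πf = 2.262e+07 rad/s
X_L = ωL = 226.2 Ω
Parallel: admittances add. Y = 1/R + 1/(jωL)
Y = (0.002688 − j0.004421) S
|Y| = 0.005174 S → |Z| = 1/|Y| = 193.3 Ω, ∠Z = −∠Y = 58.70°
I = V/|Z| = 207.0 mA
P = VI cos φ = 40 × 0.2070 × cos(58.70°) = 4.301 W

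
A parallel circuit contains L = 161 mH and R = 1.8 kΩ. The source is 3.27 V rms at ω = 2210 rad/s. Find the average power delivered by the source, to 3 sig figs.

5.94 mW

X_L = ωL = 356 Ω
Parallel: admittances add. Y = 1/R + 1/(jωL)
Y = (0.000556 − j0.00281) S
|Y| = 0.00286 S → |Z| = 1/|Y| = 349 Ω, ∠Z = −∠Y = 78.8°
I = V/|Z| = 9.37 mA
P = VI cos φ = 3.27 × 0.00937 × cos(78.8°) = 5.94 mW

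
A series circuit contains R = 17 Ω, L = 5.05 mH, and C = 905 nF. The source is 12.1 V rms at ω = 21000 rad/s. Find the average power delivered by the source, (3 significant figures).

X_L = ωL = 106 Ω
X_C = 1/(ωC) = 52.6 Ω
Net reactance X = X_L − X_C = 53.4 Ω
Z = 17.0 + j53.4 Ω
|Z| = √(17.0² + 53.4²) = 56.1 Ω
∠Z = arctan(53.4/17.0) = 72.4°
I = V/|Z| = 216 mA
P = VI cos φ = 12.1 × 0.216 × cos(72.4°) = 792 mW

792 mW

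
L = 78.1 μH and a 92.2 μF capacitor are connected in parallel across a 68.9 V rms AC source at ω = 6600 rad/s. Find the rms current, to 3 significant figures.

91.7 A

X_L = ωL = 0.515 Ω
X_C = 1/(ωC) = 1.64 Ω
Parallel: admittances add. Y = 1/(jωL) + jωC
Y = (0 − j1.33) S
|Y| = 1.33 S → |Z| = 1/|Y| = 0.751 Ω, ∠Z = −∠Y = 90.0°
I = V/|Z| = 68.9/0.751 = 91.7 A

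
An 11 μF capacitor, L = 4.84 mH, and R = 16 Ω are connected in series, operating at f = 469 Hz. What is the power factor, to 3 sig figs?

ω = 2πf = 2947 rad/s
X_L = ωL = 14.3 Ω
X_C = 1/(ωC) = 30.8 Ω
Net reactance X = X_L − X_C = -16.6 Ω
Z = 16.0 − j16.6 Ω
|Z| = √(16.0² + 16.6²) = 23.0 Ω
∠Z = arctan(-16.6/16.0) = -46.0°
cos φ = cos(-46.0°) = 0.694

0.694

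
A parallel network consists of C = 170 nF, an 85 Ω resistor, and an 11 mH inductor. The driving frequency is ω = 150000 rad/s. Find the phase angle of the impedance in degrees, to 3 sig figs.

-64.7°

X_L = ωL = 1650 Ω
X_C = 1/(ωC) = 39.2 Ω
Parallel: admittances add. Y = 1/R + 1/(jωL) + jωC
Y = (0.0118 + j0.0249) S
|Y| = 0.0275 S → |Z| = 1/|Y| = 36.3 Ω, ∠Z = −∠Y = -64.7°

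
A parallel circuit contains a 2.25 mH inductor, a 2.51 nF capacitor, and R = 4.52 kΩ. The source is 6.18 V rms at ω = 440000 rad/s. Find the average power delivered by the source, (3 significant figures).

8.45 mW

X_L = ωL = 990 Ω
X_C = 1/(ωC) = 905 Ω
Parallel: admittances add. Y = 1/R + 1/(jωL) + jωC
Y = (0.000221 + j9.43e-05) S
|Y| = 0.000240 S → |Z| = 1/|Y| = 4160 Ω, ∠Z = −∠Y = -23.1°
I = V/|Z| = 1.49 mA
P = VI cos φ = 6.18 × 0.00149 × cos(-23.1°) = 8.45 mW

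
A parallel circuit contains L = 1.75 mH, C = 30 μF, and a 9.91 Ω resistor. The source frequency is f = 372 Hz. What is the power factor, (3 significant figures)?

0.501

ω = 2πf = 2337 rad/s
X_L = ωL = 4.09 Ω
X_C = 1/(ωC) = 14.3 Ω
Parallel: admittances add. Y = 1/R + 1/(jωL) + jωC
Y = (0.101 − j0.174) S
|Y| = 0.201 S → |Z| = 1/|Y| = 4.96 Ω, ∠Z = −∠Y = 59.9°
cos φ = cos(59.9°) = 0.501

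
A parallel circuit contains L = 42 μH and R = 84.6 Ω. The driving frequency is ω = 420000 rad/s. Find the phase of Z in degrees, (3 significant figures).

X_L = ωL = 17.6 Ω
Parallel: admittances add. Y = 1/R + 1/(jωL)
Y = (0.0118 − j0.0567) S
|Y| = 0.0579 S → |Z| = 1/|Y| = 17.3 Ω, ∠Z = −∠Y = 78.2°

78.2°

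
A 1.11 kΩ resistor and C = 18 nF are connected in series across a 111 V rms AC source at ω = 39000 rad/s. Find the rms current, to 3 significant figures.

61.5 mA

X_C = 1/(ωC) = 1420 Ω
Z = 1110 − j1420 Ω
|Z| = √(1110² + 1420²) = 1810 Ω
I = V/|Z| = 111/1810 = 61.5 mA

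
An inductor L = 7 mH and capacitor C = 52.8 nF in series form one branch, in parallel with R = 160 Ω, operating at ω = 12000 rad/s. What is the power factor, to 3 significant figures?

X_L = ωL = 84.0 Ω
X_C = 1/(ωC) = 1580 Ω
Branch 1: Z₁ = R = 160 Ω
Branch 2 (series LC): Z₂ = j(X_L − X_C) = −j1490 Ω
Parallel: Z = Z₁Z₂/(Z₁+Z₂), |Z| = 159 Ω, ∠Z = -6.11°
cos φ = cos(-6.11°) = 0.994

0.994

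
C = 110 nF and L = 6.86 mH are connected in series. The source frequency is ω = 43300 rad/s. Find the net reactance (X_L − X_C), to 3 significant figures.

X_L = ωL = 297 Ω
X_C = 1/(ωC) = 210 Ω
X = 297 − 210 = 87.1 Ω

87.1 Ω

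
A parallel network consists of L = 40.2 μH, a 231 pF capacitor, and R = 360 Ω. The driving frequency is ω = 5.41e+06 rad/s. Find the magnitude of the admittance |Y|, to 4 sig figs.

X_L = ωL = 217.5 Ω
X_C = 1/(ωC) = 800.2 Ω
Parallel: admittances add. Y = 1/R + 1/(jωL) + jωC
Y = (0.002778 − j0.003348) S
|Y| = 0.004351 S → |Z| = 1/|Y| = 229.9 Ω, ∠Z = −∠Y = 50.32°

4.351 mS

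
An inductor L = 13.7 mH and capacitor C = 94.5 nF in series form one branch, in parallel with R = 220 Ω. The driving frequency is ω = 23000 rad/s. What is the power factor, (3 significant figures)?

0.550

X_L = ωL = 315 Ω
X_C = 1/(ωC) = 460 Ω
Branch 1: Z₁ = R = 220 Ω
Branch 2 (series LC): Z₂ = j(X_L − X_C) = −j145 Ω
Parallel: Z = Z₁Z₂/(Z₁+Z₂), |Z| = 121 Ω, ∠Z = -56.6°
cos φ = cos(-56.6°) = 0.550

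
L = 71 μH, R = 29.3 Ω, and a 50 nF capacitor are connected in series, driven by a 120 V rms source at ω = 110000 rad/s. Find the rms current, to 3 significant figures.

X_L = ωL = 7.81 Ω
X_C = 1/(ωC) = 182 Ω
Net reactance X = X_L − X_C = -174 Ω
Z = 29.3 − j174 Ω
|Z| = √(29.3² + 174²) = 176 Ω
I = V/|Z| = 120/176 = 680 mA

680 mA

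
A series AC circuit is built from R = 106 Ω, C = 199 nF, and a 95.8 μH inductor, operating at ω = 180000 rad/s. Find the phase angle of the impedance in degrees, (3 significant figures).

X_L = ωL = 17.2 Ω
X_C = 1/(ωC) = 27.9 Ω
Net reactance X = X_L − X_C = -10.7 Ω
Z = 106 − j10.7 Ω
|Z| = √(106² + 10.7²) = 107 Ω
∠Z = arctan(-10.7/106) = -5.75°

-5.75°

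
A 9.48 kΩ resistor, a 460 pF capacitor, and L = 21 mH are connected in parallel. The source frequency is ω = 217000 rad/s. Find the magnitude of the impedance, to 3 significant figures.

6270 Ω

X_L = ωL = 4560 Ω
X_C = 1/(ωC) = 10000 Ω
Parallel: admittances add. Y = 1/R + 1/(jωL) + jωC
Y = (0.000105 − j0.000120) S
|Y| = 0.000159 S → |Z| = 1/|Y| = 6270 Ω, ∠Z = −∠Y = 48.6°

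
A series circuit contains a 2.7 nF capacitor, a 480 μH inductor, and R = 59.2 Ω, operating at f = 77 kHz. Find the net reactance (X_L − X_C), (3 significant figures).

ω = 2πf = 483800 rad/s
X_L = ωL = 232 Ω
X_C = 1/(ωC) = 766 Ω
X = 232 − 766 = -533 Ω

-533 Ω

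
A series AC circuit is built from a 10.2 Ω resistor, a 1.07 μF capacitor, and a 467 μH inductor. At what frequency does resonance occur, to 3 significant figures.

7.12 kHz

ω₀ = 1/√(LC) = 1/√(0.000467 × 1.07e-06) = 44740 rad/s
f₀ = ω₀/(2π) = 7.12 kHz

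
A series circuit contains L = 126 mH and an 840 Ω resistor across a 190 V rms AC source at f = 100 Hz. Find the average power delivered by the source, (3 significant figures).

ω = 2πf = 628.3 rad/s
X_L = ωL = 79.2 Ω
Z = 840 + j79.2 Ω
|Z| = √(840² + 79.2²) = 844 Ω
∠Z = arctan(79.2/840) = 5.38°
I = V/|Z| = 225 mA
P = VI cos φ = 190 × 0.225 × cos(5.38°) = 42.6 W

42.6 W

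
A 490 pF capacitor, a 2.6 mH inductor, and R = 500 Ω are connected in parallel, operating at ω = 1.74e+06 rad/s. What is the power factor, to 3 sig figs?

0.954

X_L = ωL = 4520 Ω
X_C = 1/(ωC) = 1170 Ω
Parallel: admittances add. Y = 1/R + 1/(jωL) + jωC
Y = (0.00200 + j0.000632) S
|Y| = 0.00210 S → |Z| = 1/|Y| = 477 Ω, ∠Z = −∠Y = -17.5°
cos φ = cos(-17.5°) = 0.954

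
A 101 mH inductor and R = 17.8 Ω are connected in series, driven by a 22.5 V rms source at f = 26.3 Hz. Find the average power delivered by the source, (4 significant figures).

ω = 2πf = 165.2 rad/s
X_L = ωL = 16.69 Ω
Z = 17.80 + j16.69 Ω
|Z| = √(17.80² + 16.69²) = 24.40 Ω
∠Z = arctan(16.69/17.80) = 43.16°
I = V/|Z| = 922.1 mA
P = VI cos φ = 22.5 × 0.9221 × cos(43.16°) = 15.13 W

15.13 W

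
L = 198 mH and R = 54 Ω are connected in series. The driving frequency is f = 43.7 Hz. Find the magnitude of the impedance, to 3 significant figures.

ω = 2πf = 274.6 rad/s
X_L = ωL = 54.4 Ω
Z = 54.0 + j54.4 Ω
|Z| = √(54.0² + 54.4²) = 76.6 Ω

76.6 Ω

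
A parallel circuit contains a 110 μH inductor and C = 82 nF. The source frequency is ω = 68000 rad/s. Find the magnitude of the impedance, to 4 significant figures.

X_L = ωL = 7.480 Ω
X_C = 1/(ωC) = 179.3 Ω
Parallel: admittances add. Y = 1/(jωL) + jωC
Y = (0 − j0.1281) S
|Y| = 0.1281 S → |Z| = 1/|Y| = 7.806 Ω, ∠Z = −∠Y = 90.00°

7.806 Ω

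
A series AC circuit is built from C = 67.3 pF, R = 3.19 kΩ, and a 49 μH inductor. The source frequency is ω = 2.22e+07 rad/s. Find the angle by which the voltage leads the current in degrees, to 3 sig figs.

7.47°

X_L = ωL = 1090 Ω
X_C = 1/(ωC) = 669 Ω
Net reactance X = X_L − X_C = 418 Ω
Z = 3190 + j418 Ω
|Z| = √(3190² + 418²) = 3220 Ω
∠Z = arctan(418/3190) = 7.47°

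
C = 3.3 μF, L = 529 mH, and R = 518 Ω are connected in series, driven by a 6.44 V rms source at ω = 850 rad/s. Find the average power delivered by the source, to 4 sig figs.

77.56 mW

X_L = ωL = 449.7 Ω
X_C = 1/(ωC) = 356.5 Ω
Net reactance X = X_L − X_C = 93.14 Ω
Z = 518.0 + j93.14 Ω
|Z| = √(518.0² + 93.14²) = 526.3 Ω
∠Z = arctan(93.14/518.0) = 10.19°
I = V/|Z| = 12.24 mA
P = VI cos φ = 6.44 × 0.01224 × cos(10.19°) = 77.56 mW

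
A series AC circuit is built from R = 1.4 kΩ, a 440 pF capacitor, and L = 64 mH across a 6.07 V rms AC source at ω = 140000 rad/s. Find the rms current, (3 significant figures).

819 μA

X_L = ωL = 8960 Ω
X_C = 1/(ωC) = 16200 Ω
Net reactance X = X_L − X_C = -7270 Ω
Z = 1400 − j7270 Ω
|Z| = √(1400² + 7270²) = 7410 Ω
I = V/|Z| = 6.07/7410 = 819 μA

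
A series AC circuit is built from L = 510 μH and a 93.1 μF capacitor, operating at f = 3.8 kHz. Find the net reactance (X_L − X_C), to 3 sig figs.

11.7 Ω

ω = 2πf = 23880 rad/s
X_L = ωL = 12.2 Ω
X_C = 1/(ωC) = 0.450 Ω
X = 12.2 − 0.450 = 11.7 Ω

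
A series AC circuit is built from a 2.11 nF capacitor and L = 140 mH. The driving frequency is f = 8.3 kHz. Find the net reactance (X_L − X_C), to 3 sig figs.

-1790 Ω

ω = 2πf = 52150 rad/s
X_L = ωL = 7300 Ω
X_C = 1/(ωC) = 9090 Ω
X = 7300 − 9090 = -1790 Ω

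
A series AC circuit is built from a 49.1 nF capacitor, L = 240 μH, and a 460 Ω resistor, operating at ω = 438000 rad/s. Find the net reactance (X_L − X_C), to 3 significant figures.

X_L = ωL = 105 Ω
X_C = 1/(ωC) = 46.5 Ω
X = 105 − 46.5 = 58.6 Ω

58.6 Ω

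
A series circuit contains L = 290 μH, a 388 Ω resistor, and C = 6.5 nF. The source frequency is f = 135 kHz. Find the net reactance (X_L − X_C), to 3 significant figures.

64.6 Ω

ω = 2πf = 848200 rad/s
X_L = ωL = 246 Ω
X_C = 1/(ωC) = 181 Ω
X = 246 − 181 = 64.6 Ω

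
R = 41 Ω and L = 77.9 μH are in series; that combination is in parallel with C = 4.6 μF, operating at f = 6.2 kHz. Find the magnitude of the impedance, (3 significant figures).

5.58 Ω

ω = 2πf = 38960 rad/s
X_L = ωL = 3.03 Ω
X_C = 1/(ωC) = 5.58 Ω
Branch 1 (R+jX_L): Z₁ = 41.0 + j3.03 Ω, |Z₁| = 41.1 Ω
Branch 2 (−jX_C): Z₂ = −j5.58 Ω
Parallel: Z = Z₁Z₂/(Z₁+Z₂), |Z| = 5.58 Ω, ∠Z = -82.2°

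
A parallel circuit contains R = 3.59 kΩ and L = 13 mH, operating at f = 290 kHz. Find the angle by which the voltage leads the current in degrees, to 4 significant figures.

8.618°

ω = 2πf = 1.822e+06 rad/s
X_L = ωL = 23690 Ω
Parallel: admittances add. Y = 1/R + 1/(jωL)
Y = (0.0002786 − j4.222e-05) S
|Y| = 0.0002817 S → |Z| = 1/|Y| = 3549 Ω, ∠Z = −∠Y = 8.618°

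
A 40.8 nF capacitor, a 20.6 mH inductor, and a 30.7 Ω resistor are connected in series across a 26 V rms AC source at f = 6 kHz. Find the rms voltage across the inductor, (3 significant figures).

ω = 2πf = 37700 rad/s
X_L = ωL = 777 Ω
X_C = 1/(ωC) = 650 Ω
Net reactance X = X_L − X_C = 126 Ω
Z = 30.7 + j126 Ω
|Z| = √(30.7² + 126²) = 130 Ω
I = V/|Z| = 200 mA
V_L = I·|Z_L| = 0.200 × 777 = 155 V

155 V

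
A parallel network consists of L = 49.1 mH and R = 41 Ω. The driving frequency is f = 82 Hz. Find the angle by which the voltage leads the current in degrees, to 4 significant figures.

58.33°

ω = 2πf = 515.2 rad/s
X_L = ωL = 25.30 Ω
Parallel: admittances add. Y = 1/R + 1/(jωL)
Y = (0.02439 − j0.03953) S
|Y| = 0.04645 S → |Z| = 1/|Y| = 21.53 Ω, ∠Z = −∠Y = 58.33°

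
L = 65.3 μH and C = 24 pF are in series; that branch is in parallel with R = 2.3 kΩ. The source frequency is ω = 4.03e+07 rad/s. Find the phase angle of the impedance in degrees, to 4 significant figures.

X_L = ωL = 2632 Ω
X_C = 1/(ωC) = 1034 Ω
Branch 1: Z₁ = R = 2300 Ω
Branch 2 (series LC): Z₂ = j(X_L − X_C) = j1598 Ω
Parallel: Z = Z₁Z₂/(Z₁+Z₂), |Z| = 1312 Ω, ∠Z = 55.21°

55.21°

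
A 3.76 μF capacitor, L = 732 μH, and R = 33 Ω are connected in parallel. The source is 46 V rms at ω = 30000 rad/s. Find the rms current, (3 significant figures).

X_L = ωL = 22.0 Ω
X_C = 1/(ωC) = 8.87 Ω
Parallel: admittances add. Y = 1/R + 1/(jωL) + jωC
Y = (0.0303 + j0.0673) S
|Y| = 0.0738 S → |Z| = 1/|Y| = 13.6 Ω, ∠Z = −∠Y = -65.7°
I = V/|Z| = 46/13.6 = 3.39 A

3.39 A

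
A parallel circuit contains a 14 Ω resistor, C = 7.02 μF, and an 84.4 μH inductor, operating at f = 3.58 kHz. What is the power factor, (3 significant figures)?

0.190

ω = 2πf = 22490 rad/s
X_L = ωL = 1.90 Ω
X_C = 1/(ωC) = 6.33 Ω
Parallel: admittances add. Y = 1/R + 1/(jωL) + jωC
Y = (0.0714 − j0.369) S
|Y| = 0.376 S → |Z| = 1/|Y| = 2.66 Ω, ∠Z = −∠Y = 79.0°
cos φ = cos(79.0°) = 0.190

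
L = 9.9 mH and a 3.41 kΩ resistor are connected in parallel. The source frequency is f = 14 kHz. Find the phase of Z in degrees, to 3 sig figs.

75.7°

ω = 2πf = 87960 rad/s
X_L = ωL = 871 Ω
Parallel: admittances add. Y = 1/R + 1/(jωL)
Y = (0.000293 − j0.00115) S
|Y| = 0.00119 S → |Z| = 1/|Y| = 844 Ω, ∠Z = −∠Y = 75.7°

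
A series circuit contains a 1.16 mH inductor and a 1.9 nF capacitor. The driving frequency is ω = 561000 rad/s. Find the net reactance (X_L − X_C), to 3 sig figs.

X_L = ωL = 651 Ω
X_C = 1/(ωC) = 938 Ω
X = 651 − 938 = -287 Ω

-287 Ω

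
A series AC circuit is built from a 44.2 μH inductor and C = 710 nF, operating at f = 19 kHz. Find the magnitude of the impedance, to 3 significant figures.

6.52 Ω

ω = 2πf = 119400 rad/s
X_L = ωL = 5.28 Ω
X_C = 1/(ωC) = 11.8 Ω
Net reactance X = X_L − X_C = -6.52 Ω
Z = − j6.52 Ω
|Z| = √(0² + 6.52²) = 6.52 Ω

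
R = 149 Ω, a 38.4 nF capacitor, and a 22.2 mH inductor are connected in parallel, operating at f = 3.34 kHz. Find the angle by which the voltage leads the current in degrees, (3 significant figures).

11.3°

ω = 2πf = 20990 rad/s
X_L = ωL = 466 Ω
X_C = 1/(ωC) = 1240 Ω
Parallel: admittances add. Y = 1/R + 1/(jωL) + jωC
Y = (0.00671 − j0.00134) S
|Y| = 0.00684 S → |Z| = 1/|Y| = 146 Ω, ∠Z = −∠Y = 11.3°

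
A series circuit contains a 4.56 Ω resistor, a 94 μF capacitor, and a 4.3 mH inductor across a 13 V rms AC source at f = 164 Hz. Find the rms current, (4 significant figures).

1.745 A

ω = 2πf = 1030 rad/s
X_L = ωL = 4.431 Ω
X_C = 1/(ωC) = 10.32 Ω
Net reactance X = X_L − X_C = -5.893 Ω
Z = 4.560 − j5.893 Ω
|Z| = √(4.560² + 5.893²) = 7.451 Ω
I = V/|Z| = 13/7.451 = 1.745 A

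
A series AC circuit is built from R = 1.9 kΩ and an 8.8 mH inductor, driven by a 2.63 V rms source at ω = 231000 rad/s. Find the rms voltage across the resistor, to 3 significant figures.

1.80 V

X_L = ωL = 2030 Ω
Z = 1900 + j2030 Ω
|Z| = √(1900² + 2030²) = 2780 Ω
I = V/|Z| = 945 μA
V_R = I·|Z_R| = 0.000945 × 1900 = 1.80 V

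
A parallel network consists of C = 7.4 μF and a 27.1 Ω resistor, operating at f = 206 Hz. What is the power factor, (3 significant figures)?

0.968

ω = 2πf = 1294 rad/s
X_C = 1/(ωC) = 104 Ω
Parallel: admittances add. Y = 1/R + jωC
Y = (0.0369 + j0.00958) S
|Y| = 0.0381 S → |Z| = 1/|Y| = 26.2 Ω, ∠Z = −∠Y = -14.6°
cos φ = cos(-14.6°) = 0.968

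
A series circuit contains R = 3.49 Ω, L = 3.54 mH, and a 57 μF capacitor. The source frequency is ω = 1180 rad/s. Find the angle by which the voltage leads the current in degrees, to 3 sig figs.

X_L = ωL = 4.18 Ω
X_C = 1/(ωC) = 14.9 Ω
Net reactance X = X_L − X_C = -10.7 Ω
Z = 3.49 − j10.7 Ω
|Z| = √(3.49² + 10.7²) = 11.2 Ω
∠Z = arctan(-10.7/3.49) = -71.9°

-71.9°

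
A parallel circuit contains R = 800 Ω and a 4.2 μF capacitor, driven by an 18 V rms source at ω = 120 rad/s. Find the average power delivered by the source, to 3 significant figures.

X_C = 1/(ωC) = 1980 Ω
Parallel: admittances add. Y = 1/R + jωC
Y = (0.00125 + j0.000504) S
|Y| = 0.00135 S → |Z| = 1/|Y| = 742 Ω, ∠Z = −∠Y = -22.0°
I = V/|Z| = 24.3 mA
P = VI cos φ = 18 × 0.0243 × cos(-22.0°) = 405 mW

405 mW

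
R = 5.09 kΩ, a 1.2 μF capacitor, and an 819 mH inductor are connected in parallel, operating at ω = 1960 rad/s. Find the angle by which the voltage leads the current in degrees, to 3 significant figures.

X_L = ωL = 1610 Ω
X_C = 1/(ωC) = 425 Ω
Parallel: admittances add. Y = 1/R + 1/(jωL) + jωC
Y = (0.000196 + j0.00173) S
|Y| = 0.00174 S → |Z| = 1/|Y| = 575 Ω, ∠Z = −∠Y = -83.5°

-83.5°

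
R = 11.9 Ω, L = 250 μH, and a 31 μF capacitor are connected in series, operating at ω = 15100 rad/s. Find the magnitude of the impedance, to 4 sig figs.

12.01 Ω

X_L = ωL = 3.775 Ω
X_C = 1/(ωC) = 2.136 Ω
Net reactance X = X_L − X_C = 1.639 Ω
Z = 11.90 + j1.639 Ω
|Z| = √(11.90² + 1.639²) = 12.01 Ω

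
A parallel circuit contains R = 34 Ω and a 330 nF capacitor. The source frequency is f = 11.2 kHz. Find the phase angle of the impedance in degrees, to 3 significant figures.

ω = 2πf = 70370 rad/s
X_C = 1/(ωC) = 43.1 Ω
Parallel: admittances add. Y = 1/R + jωC
Y = (0.0294 + j0.0232) S
|Y| = 0.0375 S → |Z| = 1/|Y| = 26.7 Ω, ∠Z = −∠Y = -38.3°

-38.3°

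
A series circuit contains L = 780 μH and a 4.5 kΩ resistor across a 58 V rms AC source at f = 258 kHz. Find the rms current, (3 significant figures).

ω = 2πf = 1.621e+06 rad/s
X_L = ωL = 1260 Ω
Z = 4500 + j1260 Ω
|Z| = √(4500² + 1260²) = 4670 Ω
I = V/|Z| = 58/4670 = 12.4 mA

12.4 mA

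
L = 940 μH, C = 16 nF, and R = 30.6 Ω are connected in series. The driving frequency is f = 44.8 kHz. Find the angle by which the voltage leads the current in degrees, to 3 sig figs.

54.3°

ω = 2πf = 281500 rad/s
X_L = ωL = 265 Ω
X_C = 1/(ωC) = 222 Ω
Net reactance X = X_L − X_C = 42.6 Ω
Z = 30.6 + j42.6 Ω
|Z| = √(30.6² + 42.6²) = 52.4 Ω
∠Z = arctan(42.6/30.6) = 54.3°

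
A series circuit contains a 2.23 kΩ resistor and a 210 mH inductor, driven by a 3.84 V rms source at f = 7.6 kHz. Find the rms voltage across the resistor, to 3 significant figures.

ω = 2πf = 47750 rad/s
X_L = ωL = 10000 Ω
Z = 2230 + j10000 Ω
|Z| = √(2230² + 10000²) = 10300 Ω
I = V/|Z| = 374 μA
V_R = I·|Z_R| = 0.000374 × 2230 = 0.834 V

0.834 V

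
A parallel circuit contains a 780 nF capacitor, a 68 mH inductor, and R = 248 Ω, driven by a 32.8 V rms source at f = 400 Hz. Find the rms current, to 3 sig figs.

184 mA

ω = 2πf = 2513 rad/s
X_L = ωL = 171 Ω
X_C = 1/(ωC) = 510 Ω
Parallel: admittances add. Y = 1/R + 1/(jωL) + jωC
Y = (0.00403 − j0.00389) S
|Y| = 0.00560 S → |Z| = 1/|Y| = 178 Ω, ∠Z = −∠Y = 44.0°
I = V/|Z| = 32.8/178 = 184 mA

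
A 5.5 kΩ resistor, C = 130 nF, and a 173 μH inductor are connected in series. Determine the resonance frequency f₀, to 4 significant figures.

ω₀ = 1/√(LC) = 1/√(0.000173 × 1.3e-07) = 210900 rad/s
f₀ = ω₀/(2π) = 33.56 kHz

33.56 kHz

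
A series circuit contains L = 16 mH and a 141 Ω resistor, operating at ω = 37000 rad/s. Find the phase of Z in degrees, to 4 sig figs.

X_L = ωL = 592.0 Ω
Z = 141.0 + j592.0 Ω
|Z| = √(141.0² + 592.0²) = 608.6 Ω
∠Z = arctan(592.0/141.0) = 76.60°

76.60°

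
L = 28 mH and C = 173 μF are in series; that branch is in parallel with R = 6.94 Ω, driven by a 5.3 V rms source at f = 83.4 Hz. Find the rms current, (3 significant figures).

1.64 A

ω = 2πf = 524.0 rad/s
X_L = ωL = 14.7 Ω
X_C = 1/(ωC) = 11.0 Ω
Branch 1: Z₁ = R = 6.94 Ω
Branch 2 (series LC): Z₂ = j(X_L − X_C) = j3.64 Ω
Parallel: Z = Z₁Z₂/(Z₁+Z₂), |Z| = 3.22 Ω, ∠Z = 62.3°
I = V/|Z| = 5.3/3.22 = 1.64 A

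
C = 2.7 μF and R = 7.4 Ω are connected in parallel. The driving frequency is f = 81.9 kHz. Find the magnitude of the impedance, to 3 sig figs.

ω = 2πf = 514600 rad/s
X_C = 1/(ωC) = 0.720 Ω
Parallel: admittances add. Y = 1/R + jωC
Y = (0.135 + j1.39) S
|Y| = 1.40 S → |Z| = 1/|Y| = 0.716 Ω, ∠Z = −∠Y = -84.4°

0.716 Ω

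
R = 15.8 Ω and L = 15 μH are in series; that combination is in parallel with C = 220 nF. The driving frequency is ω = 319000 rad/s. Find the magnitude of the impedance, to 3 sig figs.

12.8 Ω

X_L = ωL = 4.79 Ω
X_C = 1/(ωC) = 14.2 Ω
Branch 1 (R+jX_L): Z₁ = 15.8 + j4.79 Ω, |Z₁| = 16.5 Ω
Branch 2 (−jX_C): Z₂ = −j14.2 Ω
Parallel: Z = Z₁Z₂/(Z₁+Z₂), |Z| = 12.8 Ω, ∠Z = -42.2°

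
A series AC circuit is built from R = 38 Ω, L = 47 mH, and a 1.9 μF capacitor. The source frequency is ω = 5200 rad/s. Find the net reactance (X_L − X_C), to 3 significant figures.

143 Ω

X_L = ωL = 244 Ω
X_C = 1/(ωC) = 101 Ω
X = 244 − 101 = 143 Ω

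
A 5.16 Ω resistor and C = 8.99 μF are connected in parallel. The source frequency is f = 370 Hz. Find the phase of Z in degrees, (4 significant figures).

ω = 2πf = 2325 rad/s
X_C = 1/(ωC) = 47.85 Ω
Parallel: admittances add. Y = 1/R + jωC
Y = (0.1938 + j0.02090) S
|Y| = 0.1949 S → |Z| = 1/|Y| = 5.130 Ω, ∠Z = −∠Y = -6.155°

-6.155°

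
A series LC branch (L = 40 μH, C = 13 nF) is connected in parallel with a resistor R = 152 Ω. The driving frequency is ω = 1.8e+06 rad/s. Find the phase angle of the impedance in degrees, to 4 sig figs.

79.10°

X_L = ωL = 72.00 Ω
X_C = 1/(ωC) = 42.74 Ω
Branch 1: Z₁ = R = 152.0 Ω
Branch 2 (series LC): Z₂ = j(X_L − X_C) = j29.26 Ω
Parallel: Z = Z₁Z₂/(Z₁+Z₂), |Z| = 28.74 Ω, ∠Z = 79.10°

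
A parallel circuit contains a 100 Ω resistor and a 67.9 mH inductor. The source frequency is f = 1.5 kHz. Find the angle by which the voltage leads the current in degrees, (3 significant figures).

8.88°

ω = 2πf = 9425 rad/s
X_L = ωL = 640 Ω
Parallel: admittances add. Y = 1/R + 1/(jωL)
Y = (0.0100 − j0.00156) S
|Y| = 0.0101 S → |Z| = 1/|Y| = 98.8 Ω, ∠Z = −∠Y = 8.88°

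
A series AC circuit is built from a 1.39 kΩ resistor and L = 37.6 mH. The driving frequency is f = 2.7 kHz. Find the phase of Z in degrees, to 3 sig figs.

ω = 2πf = 16960 rad/s
X_L = ωL = 638 Ω
Z = 1390 + j638 Ω
|Z| = √(1390² + 638²) = 1530 Ω
∠Z = arctan(638/1390) = 24.7°

24.7°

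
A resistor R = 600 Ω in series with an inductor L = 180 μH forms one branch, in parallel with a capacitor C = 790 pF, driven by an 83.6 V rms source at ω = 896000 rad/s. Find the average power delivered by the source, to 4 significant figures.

10.86 W

X_L = ωL = 161.3 Ω
X_C = 1/(ωC) = 1413 Ω
Branch 1 (R+jX_L): Z₁ = 600.0 + j161.3 Ω, |Z₁| = 621.3 Ω
Branch 2 (−jX_C): Z₂ = −j1413 Ω
Parallel: Z = Z₁Z₂/(Z₁+Z₂), |Z| = 632.4 Ω, ∠Z = -10.57°
I = V/|Z| = 132.2 mA
P = VI cos φ = 83.6 × 0.1322 × cos(-10.57°) = 10.86 W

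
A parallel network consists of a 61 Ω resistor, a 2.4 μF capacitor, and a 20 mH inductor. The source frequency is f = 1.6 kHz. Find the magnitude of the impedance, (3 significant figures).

ω = 2πf = 10050 rad/s
X_L = ωL = 201 Ω
X_C = 1/(ωC) = 41.4 Ω
Parallel: admittances add. Y = 1/R + 1/(jωL) + jωC
Y = (0.0164 + j0.0192) S
|Y| = 0.0252 S → |Z| = 1/|Y| = 39.7 Ω, ∠Z = −∠Y = -49.4°

39.7 Ω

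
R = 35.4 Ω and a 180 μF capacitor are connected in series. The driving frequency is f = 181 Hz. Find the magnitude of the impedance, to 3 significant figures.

35.7 Ω

ω = 2πf = 1137 rad/s
X_C = 1/(ωC) = 4.89 Ω
Z = 35.4 − j4.89 Ω
|Z| = √(35.4² + 4.89²) = 35.7 Ω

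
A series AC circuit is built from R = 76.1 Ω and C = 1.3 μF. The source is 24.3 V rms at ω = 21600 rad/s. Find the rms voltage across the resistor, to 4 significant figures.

22.01 V

X_C = 1/(ωC) = 35.61 Ω
Z = 76.10 − j35.61 Ω
|Z| = √(76.10² + 35.61²) = 84.02 Ω
I = V/|Z| = 289.2 mA
V_R = I·|Z_R| = 0.2892 × 76.10 = 22.01 V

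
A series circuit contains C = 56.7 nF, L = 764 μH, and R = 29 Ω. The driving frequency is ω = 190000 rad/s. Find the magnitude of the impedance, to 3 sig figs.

59.8 Ω

X_L = ωL = 145 Ω
X_C = 1/(ωC) = 92.8 Ω
Net reactance X = X_L − X_C = 52.3 Ω
Z = 29.0 + j52.3 Ω
|Z| = √(29.0² + 52.3²) = 59.8 Ω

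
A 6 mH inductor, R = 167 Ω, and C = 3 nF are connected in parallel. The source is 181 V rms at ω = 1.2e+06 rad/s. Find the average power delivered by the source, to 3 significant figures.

X_L = ωL = 7200 Ω
X_C = 1/(ωC) = 278 Ω
Parallel: admittances add. Y = 1/R + 1/(jωL) + jωC
Y = (0.00599 + j0.00346) S
|Y| = 0.00692 S → |Z| = 1/|Y| = 145 Ω, ∠Z = −∠Y = -30.0°
I = V/|Z| = 1.25 A
P = VI cos φ = 181 × 1.25 × cos(-30.0°) = 196 W

196 W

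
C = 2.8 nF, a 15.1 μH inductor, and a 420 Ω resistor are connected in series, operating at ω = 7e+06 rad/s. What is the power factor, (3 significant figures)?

0.992

X_L = ωL = 106 Ω
X_C = 1/(ωC) = 51.0 Ω
Net reactance X = X_L − X_C = 54.7 Ω
Z = 420 + j54.7 Ω
|Z| = √(420² + 54.7²) = 424 Ω
∠Z = arctan(54.7/420) = 7.42°
cos φ = cos(7.42°) = 0.992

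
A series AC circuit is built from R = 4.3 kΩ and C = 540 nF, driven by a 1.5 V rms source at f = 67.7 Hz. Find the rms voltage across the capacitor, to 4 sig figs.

ω = 2πf = 425.4 rad/s
X_C = 1/(ωC) = 4353 Ω
Z = 4300 − j4353 Ω
|Z| = √(4300² + 4353²) = 6119 Ω
I = V/|Z| = 245.1 μA
V_C = I·|Z_C| = 0.0002451 × 4353 = 1.067 V

1.067 V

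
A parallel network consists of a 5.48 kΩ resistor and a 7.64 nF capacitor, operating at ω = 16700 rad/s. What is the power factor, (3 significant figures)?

0.820

X_C = 1/(ωC) = 7840 Ω
Parallel: admittances add. Y = 1/R + jωC
Y = (0.000182 + j0.000128) S
|Y| = 0.000223 S → |Z| = 1/|Y| = 4490 Ω, ∠Z = −∠Y = -35.0°
cos φ = cos(-35.0°) = 0.820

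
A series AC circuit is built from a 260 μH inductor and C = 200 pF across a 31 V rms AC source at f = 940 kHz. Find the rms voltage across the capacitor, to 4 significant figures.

38.09 V

ω = 2πf = 5.906e+06 rad/s
X_L = ωL = 1536 Ω
X_C = 1/(ωC) = 846.6 Ω
Net reactance X = X_L − X_C = 689.0 Ω
Z = j689.0 Ω
|Z| = √(0² + 689.0²) = 689.0 Ω
I = V/|Z| = 44.99 mA
V_C = I·|Z_C| = 0.04499 × 846.6 = 38.09 V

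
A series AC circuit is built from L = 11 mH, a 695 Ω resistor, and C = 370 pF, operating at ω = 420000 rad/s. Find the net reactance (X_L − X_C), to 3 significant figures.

-1820 Ω

X_L = ωL = 4620 Ω
X_C = 1/(ωC) = 6440 Ω
X = 4620 − 6440 = -1820 Ω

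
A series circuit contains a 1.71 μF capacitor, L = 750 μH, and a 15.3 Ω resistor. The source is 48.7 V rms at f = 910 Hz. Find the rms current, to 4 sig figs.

ω = 2πf = 5718 rad/s
X_L = ωL = 4.288 Ω
X_C = 1/(ωC) = 102.3 Ω
Net reactance X = X_L − X_C = -97.99 Ω
Z = 15.30 − j97.99 Ω
|Z| = √(15.30² + 97.99²) = 99.18 Ω
I = V/|Z| = 48.7/99.18 = 491.0 mA

491.0 mA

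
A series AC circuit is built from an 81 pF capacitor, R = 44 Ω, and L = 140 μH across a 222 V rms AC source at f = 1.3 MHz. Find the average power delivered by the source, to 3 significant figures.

15.8 W

ω = 2πf = 8.168e+06 rad/s
X_L = ωL = 1140 Ω
X_C = 1/(ωC) = 1510 Ω
Net reactance X = X_L − X_C = -368 Ω
Z = 44.0 − j368 Ω
|Z| = √(44.0² + 368²) = 371 Ω
∠Z = arctan(-368/44.0) = -83.2°
I = V/|Z| = 599 mA
P = VI cos φ = 222 × 0.599 × cos(-83.2°) = 15.8 W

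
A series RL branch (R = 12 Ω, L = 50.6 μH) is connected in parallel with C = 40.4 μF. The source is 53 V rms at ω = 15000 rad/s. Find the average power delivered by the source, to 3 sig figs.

233 W

X_L = ωL = 0.759 Ω
X_C = 1/(ωC) = 1.65 Ω
Branch 1 (R+jX_L): Z₁ = 12.0 + j0.759 Ω, |Z₁| = 12.0 Ω
Branch 2 (−jX_C): Z₂ = −j1.65 Ω
Parallel: Z = Z₁Z₂/(Z₁+Z₂), |Z| = 1.65 Ω, ∠Z = -82.1°
I = V/|Z| = 32.1 A
P = VI cos φ = 53 × 32.1 × cos(-82.1°) = 233 W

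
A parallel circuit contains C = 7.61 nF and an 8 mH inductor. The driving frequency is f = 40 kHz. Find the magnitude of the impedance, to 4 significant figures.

ω = 2πf = 251300 rad/s
X_L = ωL = 2011 Ω
X_C = 1/(ωC) = 522.8 Ω
Parallel: admittances add. Y = 1/(jωL) + jωC
Y = (0 + j0.001415) S
|Y| = 0.001415 S → |Z| = 1/|Y| = 706.6 Ω, ∠Z = −∠Y = -90.00°

706.6 Ω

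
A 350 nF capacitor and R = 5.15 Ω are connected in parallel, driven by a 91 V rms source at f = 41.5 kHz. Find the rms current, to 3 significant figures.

19.5 A

ω = 2πf = 260800 rad/s
X_C = 1/(ωC) = 11.0 Ω
Parallel: admittances add. Y = 1/R + jωC
Y = (0.194 + j0.0913) S
|Y| = 0.215 S → |Z| = 1/|Y| = 4.66 Ω, ∠Z = −∠Y = -25.2°
I = V/|Z| = 91/4.66 = 19.5 A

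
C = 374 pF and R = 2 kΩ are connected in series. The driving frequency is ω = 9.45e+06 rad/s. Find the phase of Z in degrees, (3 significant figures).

X_C = 1/(ωC) = 283 Ω
Z = 2000 − j283 Ω
|Z| = √(2000² + 283²) = 2020 Ω
∠Z = arctan(-283/2000) = -8.05°

-8.05°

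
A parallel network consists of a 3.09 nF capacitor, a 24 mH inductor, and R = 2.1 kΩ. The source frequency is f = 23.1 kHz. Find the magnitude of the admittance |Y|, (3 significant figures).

ω = 2πf = 145100 rad/s
X_L = ωL = 3480 Ω
X_C = 1/(ωC) = 2230 Ω
Parallel: admittances add. Y = 1/R + 1/(jωL) + jωC
Y = (0.000476 + j0.000161) S
|Y| = 0.000503 S → |Z| = 1/|Y| = 1990 Ω, ∠Z = −∠Y = -18.7°

503 μS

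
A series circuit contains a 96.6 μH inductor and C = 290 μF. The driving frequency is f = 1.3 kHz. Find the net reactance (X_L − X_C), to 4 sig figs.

ω = 2πf = 8168 rad/s
X_L = ωL = 0.7890 Ω
X_C = 1/(ωC) = 0.4222 Ω
X = 0.7890 − 0.4222 = 0.3669 Ω

0.3669 Ω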